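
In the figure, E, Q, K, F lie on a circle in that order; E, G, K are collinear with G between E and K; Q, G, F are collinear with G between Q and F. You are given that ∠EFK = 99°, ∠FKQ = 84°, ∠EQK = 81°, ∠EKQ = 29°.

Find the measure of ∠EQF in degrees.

∠EQF = 55°

1. ∠FEQ = 96°  [cyclic EQKF, opposite ∠E+∠K]
2. ∠EFQ = 29°  [same arc EQ]
3. ∠EQF = 55°  [△EQF]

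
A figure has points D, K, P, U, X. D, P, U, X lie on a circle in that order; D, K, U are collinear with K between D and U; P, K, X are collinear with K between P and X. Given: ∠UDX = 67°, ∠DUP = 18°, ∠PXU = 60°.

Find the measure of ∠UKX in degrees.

∠UKX = 85°

1. ∠DXP = 18°  [same arc DP]
2. ∠DKX = 95°  [△DKX]
3. ∠UKX = 85°  [linear pair at K on DU]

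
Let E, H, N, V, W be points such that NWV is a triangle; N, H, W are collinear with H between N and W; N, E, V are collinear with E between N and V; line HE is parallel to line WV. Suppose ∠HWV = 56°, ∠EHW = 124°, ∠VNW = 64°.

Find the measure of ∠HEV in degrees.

1. ∠EHN = 56°  [linear pair at H on NW]
2. ∠ENH = 64°  [H on NW, E on NV]
3. ∠HEN = 60°  [△NHE]
4. ∠HEV = 120°  [linear pair at E on NV]

∠HEV = 120°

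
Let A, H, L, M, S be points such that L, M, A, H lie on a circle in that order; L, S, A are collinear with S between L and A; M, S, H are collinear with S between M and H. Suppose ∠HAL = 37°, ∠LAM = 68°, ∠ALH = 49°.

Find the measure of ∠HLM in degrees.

1. ∠HML = 37°  [same arc LH]
2. ∠LHM = 68°  [same arc LM]
3. ∠HLM = 75°  [△LMH]

∠HLM = 75°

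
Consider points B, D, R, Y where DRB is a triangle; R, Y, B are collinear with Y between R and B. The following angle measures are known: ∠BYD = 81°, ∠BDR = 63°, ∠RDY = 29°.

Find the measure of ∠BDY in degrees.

1. ∠DYR = 99°  [linear pair at Y on RB]
2. ∠DRY = 52°  [△DRY]
3. ∠BRD = 52°  [Y on ray RB]
4. ∠DBR = 65°  [△DRB]
5. ∠DBY = 65°  [Y on ray BR]
6. ∠BDY = 34°  [△DYB]

∠BDY = 34°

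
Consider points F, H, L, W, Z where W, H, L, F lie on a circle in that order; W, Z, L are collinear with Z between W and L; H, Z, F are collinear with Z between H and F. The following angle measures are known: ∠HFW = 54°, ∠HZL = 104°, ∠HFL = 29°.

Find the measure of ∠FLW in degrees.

1. ∠FZW = 104°  [vertical angles at Z]
2. ∠FZL = 76°  [linear pair at Z on WL]
3. ∠FLW = 75°  [△LZF]

∠FLW = 75°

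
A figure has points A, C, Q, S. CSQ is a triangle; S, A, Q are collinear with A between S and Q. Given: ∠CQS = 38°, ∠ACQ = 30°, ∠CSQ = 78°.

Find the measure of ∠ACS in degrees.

∠ACS = 34°

1. ∠AQC = 38°  [A on ray QS]
2. ∠CAQ = 112°  [△CAQ]
3. ∠ASC = 78°  [A on ray SQ]
4. ∠CAS = 68°  [linear pair at A on SQ]
5. ∠ACS = 34°  [△CSA]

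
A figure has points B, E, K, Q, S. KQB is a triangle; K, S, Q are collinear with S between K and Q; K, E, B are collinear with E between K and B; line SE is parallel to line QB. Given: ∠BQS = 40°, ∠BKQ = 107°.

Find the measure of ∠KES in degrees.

∠KES = 33°

1. ∠BQK = 40°  [S on ray QK]
2. ∠KBQ = 33°  [△KQB]
3. ∠KES = 33°  [SE∥QB, corresponding at E]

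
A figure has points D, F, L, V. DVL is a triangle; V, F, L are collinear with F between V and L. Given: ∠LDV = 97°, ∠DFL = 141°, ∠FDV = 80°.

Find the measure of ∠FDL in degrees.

1. ∠DFV = 39°  [linear pair at F on VL]
2. ∠DVF = 61°  [△DVF]
3. ∠DVL = 61°  [F on ray VL]
4. ∠DLV = 22°  [△DVL]
5. ∠DLF = 22°  [F on ray LV]
6. ∠FDL = 17°  [△DFL]

∠FDL = 17°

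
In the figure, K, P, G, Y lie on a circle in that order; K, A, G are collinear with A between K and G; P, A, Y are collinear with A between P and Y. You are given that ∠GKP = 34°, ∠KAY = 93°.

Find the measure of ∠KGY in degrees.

∠KGY = 59°

1. ∠GYP = 34°  [same arc PG]
2. ∠GAY = 87°  [linear pair at A on KG]
3. ∠KGY = 59°  [△GAY]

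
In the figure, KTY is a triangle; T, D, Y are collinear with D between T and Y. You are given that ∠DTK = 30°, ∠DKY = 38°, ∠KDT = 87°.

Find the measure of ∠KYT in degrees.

1. ∠KDY = 93°  [linear pair at D on TY]
2. ∠DYK = 49°  [△KDY]
3. ∠KYT = 49°  [D on ray YT]

∠KYT = 49°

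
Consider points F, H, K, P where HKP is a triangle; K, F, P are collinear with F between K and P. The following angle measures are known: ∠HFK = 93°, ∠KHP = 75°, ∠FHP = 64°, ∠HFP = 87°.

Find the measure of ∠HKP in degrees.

∠HKP = 76°

1. ∠FPH = 29°  [△HFP]
2. ∠HPK = 29°  [F on ray PK]
3. ∠HKP = 76°  [△HKP]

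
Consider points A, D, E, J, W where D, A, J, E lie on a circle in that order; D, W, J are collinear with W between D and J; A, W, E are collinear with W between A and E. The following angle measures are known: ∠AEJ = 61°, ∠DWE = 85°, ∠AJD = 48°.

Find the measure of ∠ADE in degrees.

1. ∠AWJ = 85°  [vertical angles at W]
2. ∠EAJ = 47°  [△AWJ]
3. ∠AJE = 72°  [△AJE]
4. ∠ADE = 108°  [cyclic DAJE, opposite ∠D+∠J]

∠ADE = 108°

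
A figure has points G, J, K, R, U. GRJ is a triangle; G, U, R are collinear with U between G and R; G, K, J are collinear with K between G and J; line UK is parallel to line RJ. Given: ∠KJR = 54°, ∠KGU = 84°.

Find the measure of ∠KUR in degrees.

∠KUR = 138°

1. ∠GJR = 54°  [K on ray JG]
2. ∠JGR = 84°  [U on GR, K on GJ]
3. ∠GRJ = 42°  [△GRJ]
4. ∠GUK = 42°  [UK∥RJ, corresponding at U]
5. ∠KUR = 138°  [linear pair at U on GR]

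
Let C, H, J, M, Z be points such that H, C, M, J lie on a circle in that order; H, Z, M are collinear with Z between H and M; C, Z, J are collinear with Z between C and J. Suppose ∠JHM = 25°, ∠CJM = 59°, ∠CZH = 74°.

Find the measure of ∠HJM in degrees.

1. ∠JCM = 25°  [same arc MJ]
2. ∠CHM = 59°  [same arc CM]
3. ∠CZM = 106°  [linear pair at Z on HM]
4. ∠CMH = 49°  [△CZM]
5. ∠HCM = 72°  [△HCM]
6. ∠HJM = 108°  [cyclic HCMJ, opposite ∠C+∠J]

∠HJM = 108°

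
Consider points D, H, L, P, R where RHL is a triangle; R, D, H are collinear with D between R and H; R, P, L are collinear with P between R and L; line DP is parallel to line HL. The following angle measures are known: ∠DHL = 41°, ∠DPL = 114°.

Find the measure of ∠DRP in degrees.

1. ∠LHR = 41°  [D on ray HR]
2. ∠DPR = 66°  [linear pair at P on RL]
3. ∠PDR = 41°  [DP∥HL, corresponding at D]
4. ∠DRP = 73°  [△RDP]

∠DRP = 73°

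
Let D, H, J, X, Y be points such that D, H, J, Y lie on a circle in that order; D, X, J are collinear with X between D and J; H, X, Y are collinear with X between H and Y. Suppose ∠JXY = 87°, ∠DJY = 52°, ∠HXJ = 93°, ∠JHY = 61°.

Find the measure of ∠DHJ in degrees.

1. ∠DXH = 87°  [vertical angles at X]
2. ∠DHY = 52°  [same arc DY]
3. ∠DJH = 26°  [△HXJ]
4. ∠HDJ = 41°  [△DXH]
5. ∠DHJ = 113°  [△DHJ]

∠DHJ = 113°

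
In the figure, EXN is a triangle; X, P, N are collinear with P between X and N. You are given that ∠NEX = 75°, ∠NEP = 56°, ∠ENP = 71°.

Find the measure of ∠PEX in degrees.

∠PEX = 19°

1. ∠EPN = 53°  [△EPN]
2. ∠ENX = 71°  [P on ray NX]
3. ∠EPX = 127°  [linear pair at P on XN]
4. ∠EXN = 34°  [△EXN]
5. ∠EXP = 34°  [P on ray XN]
6. ∠PEX = 19°  [△EXP]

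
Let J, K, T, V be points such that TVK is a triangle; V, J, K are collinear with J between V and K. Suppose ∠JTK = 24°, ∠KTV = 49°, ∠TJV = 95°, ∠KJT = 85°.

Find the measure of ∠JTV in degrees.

∠JTV = 25°

1. ∠JKT = 71°  [△TJK]
2. ∠TKV = 71°  [J on ray KV]
3. ∠KVT = 60°  [△TVK]
4. ∠JVT = 60°  [J on ray VK]
5. ∠JTV = 25°  [△TVJ]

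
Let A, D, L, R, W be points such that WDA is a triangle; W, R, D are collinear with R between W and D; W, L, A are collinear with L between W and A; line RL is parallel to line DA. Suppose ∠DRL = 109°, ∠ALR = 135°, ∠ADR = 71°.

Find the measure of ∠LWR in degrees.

∠LWR = 64°

1. ∠LRW = 71°  [linear pair at R on WD]
2. ∠RLW = 45°  [linear pair at L on WA]
3. ∠LWR = 64°  [△WRL]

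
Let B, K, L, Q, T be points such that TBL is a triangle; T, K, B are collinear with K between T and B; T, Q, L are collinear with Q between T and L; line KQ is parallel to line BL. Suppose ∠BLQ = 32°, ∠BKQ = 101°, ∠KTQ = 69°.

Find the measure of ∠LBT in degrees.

1. ∠BLT = 32°  [Q on ray LT]
2. ∠BTL = 69°  [K on TB, Q on TL]
3. ∠LBT = 79°  [△TBL]

∠LBT = 79°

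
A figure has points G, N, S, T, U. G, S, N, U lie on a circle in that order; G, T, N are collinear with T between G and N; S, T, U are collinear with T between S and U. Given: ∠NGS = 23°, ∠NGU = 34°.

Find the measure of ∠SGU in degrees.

∠SGU = 57°

1. ∠NUS = 23°  [same arc SN]
2. ∠NSU = 34°  [same arc NU]
3. ∠SNU = 123°  [△SNU]
4. ∠SGU = 57°  [cyclic GSNU, opposite ∠G+∠N]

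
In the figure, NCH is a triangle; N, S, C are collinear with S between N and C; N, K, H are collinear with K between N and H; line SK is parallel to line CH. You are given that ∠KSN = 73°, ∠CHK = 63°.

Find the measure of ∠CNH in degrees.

1. ∠HCN = 73°  [SK∥CH, corresponding at S]
2. ∠CHN = 63°  [K on ray HN]
3. ∠CNH = 44°  [△NCH]

∠CNH = 44°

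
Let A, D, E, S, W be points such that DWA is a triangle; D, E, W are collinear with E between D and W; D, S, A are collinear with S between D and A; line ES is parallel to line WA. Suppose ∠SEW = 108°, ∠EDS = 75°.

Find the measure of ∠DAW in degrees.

1. ∠DES = 72°  [linear pair at E on DW]
2. ∠DSE = 33°  [△DES]
3. ∠DAW = 33°  [ES∥WA, corresponding at S]

∠DAW = 33°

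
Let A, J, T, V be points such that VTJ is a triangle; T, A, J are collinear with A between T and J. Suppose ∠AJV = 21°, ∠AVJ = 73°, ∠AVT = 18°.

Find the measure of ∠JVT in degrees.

∠JVT = 91°

1. ∠JAV = 86°  [△VAJ]
2. ∠TJV = 21°  [A on ray JT]
3. ∠TAV = 94°  [linear pair at A on TJ]
4. ∠ATV = 68°  [△VTA]
5. ∠JTV = 68°  [A on ray TJ]
6. ∠JVT = 91°  [△VTJ]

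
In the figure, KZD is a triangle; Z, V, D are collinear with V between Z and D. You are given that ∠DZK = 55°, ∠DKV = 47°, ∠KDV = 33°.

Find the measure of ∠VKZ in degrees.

1. ∠KZV = 55°  [V on ray ZD]
2. ∠DVK = 100°  [△KVD]
3. ∠KVZ = 80°  [linear pair at V on ZD]
4. ∠VKZ = 45°  [△KZV]

∠VKZ = 45°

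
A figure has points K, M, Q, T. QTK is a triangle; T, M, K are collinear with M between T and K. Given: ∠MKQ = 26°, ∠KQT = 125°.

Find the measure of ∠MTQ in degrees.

∠MTQ = 29°

1. ∠QKT = 26°  [M on ray KT]
2. ∠KTQ = 29°  [△QTK]
3. ∠MTQ = 29°  [M on ray TK]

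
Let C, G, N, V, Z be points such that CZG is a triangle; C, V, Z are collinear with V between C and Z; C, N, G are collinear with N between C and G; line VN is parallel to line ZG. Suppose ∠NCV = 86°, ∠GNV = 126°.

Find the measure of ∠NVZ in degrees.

1. ∠CNV = 54°  [linear pair at N on CG]
2. ∠CVN = 40°  [△CVN]
3. ∠NVZ = 140°  [linear pair at V on CZ]

∠NVZ = 140°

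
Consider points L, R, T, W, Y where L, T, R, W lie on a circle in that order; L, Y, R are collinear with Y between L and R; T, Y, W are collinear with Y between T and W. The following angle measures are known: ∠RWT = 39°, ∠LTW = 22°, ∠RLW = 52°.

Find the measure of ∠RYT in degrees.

1. ∠RLT = 39°  [same arc TR]
2. ∠LYT = 119°  [△LYT]
3. ∠RYT = 61°  [linear pair at Y on LR]

∠RYT = 61°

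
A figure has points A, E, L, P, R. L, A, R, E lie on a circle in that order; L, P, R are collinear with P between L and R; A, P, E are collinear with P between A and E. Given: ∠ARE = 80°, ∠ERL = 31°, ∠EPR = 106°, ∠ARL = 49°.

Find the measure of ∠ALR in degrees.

1. ∠EAL = 31°  [same arc LE]
2. ∠APL = 106°  [vertical angles at P]
3. ∠ALR = 43°  [△LPA]

∠ALR = 43°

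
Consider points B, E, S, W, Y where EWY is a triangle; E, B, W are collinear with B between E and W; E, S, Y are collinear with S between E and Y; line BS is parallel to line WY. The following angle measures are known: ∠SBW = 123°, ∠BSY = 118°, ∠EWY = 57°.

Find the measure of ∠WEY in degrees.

1. ∠EBS = 57°  [linear pair at B on EW]
2. ∠BSE = 62°  [linear pair at S on EY]
3. ∠BES = 61°  [△EBS]
4. ∠WEY = 61°  [B on EW, S on EY]

∠WEY = 61°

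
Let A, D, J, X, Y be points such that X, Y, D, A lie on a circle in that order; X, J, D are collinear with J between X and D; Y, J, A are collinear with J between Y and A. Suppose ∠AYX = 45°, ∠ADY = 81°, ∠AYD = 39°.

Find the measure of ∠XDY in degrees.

∠XDY = 36°

1. ∠AXY = 99°  [cyclic XYDA, opposite ∠X+∠D]
2. ∠XAY = 36°  [△XYA]
3. ∠XDY = 36°  [same arc XY]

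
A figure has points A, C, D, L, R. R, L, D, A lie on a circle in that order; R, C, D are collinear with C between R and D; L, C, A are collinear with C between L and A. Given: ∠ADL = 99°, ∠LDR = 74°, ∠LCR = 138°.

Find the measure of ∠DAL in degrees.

1. ∠DCL = 42°  [linear pair at C on RD]
2. ∠ALD = 64°  [△LCD]
3. ∠DAL = 17°  [△LDA]

∠DAL = 17°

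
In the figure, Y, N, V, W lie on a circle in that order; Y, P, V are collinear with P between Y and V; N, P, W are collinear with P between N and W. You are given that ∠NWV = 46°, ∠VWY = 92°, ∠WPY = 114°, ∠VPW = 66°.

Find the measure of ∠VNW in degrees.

1. ∠WVY = 68°  [△VPW]
2. ∠VYW = 20°  [△YVW]
3. ∠VNW = 20°  [same arc VW]

∠VNW = 20°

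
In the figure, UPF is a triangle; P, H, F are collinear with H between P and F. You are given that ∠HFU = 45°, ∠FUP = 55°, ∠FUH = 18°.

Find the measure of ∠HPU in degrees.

∠HPU = 80°

1. ∠PFU = 45°  [H on ray FP]
2. ∠FPU = 80°  [△UPF]
3. ∠HPU = 80°  [H on ray PF]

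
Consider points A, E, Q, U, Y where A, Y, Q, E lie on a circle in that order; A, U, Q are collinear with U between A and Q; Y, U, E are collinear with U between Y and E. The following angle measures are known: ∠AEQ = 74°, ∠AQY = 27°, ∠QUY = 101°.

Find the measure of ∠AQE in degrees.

1. ∠AEY = 27°  [same arc AY]
2. ∠AUE = 101°  [vertical angles at U]
3. ∠EAQ = 52°  [△AUE]
4. ∠AQE = 54°  [△AQE]

∠AQE = 54°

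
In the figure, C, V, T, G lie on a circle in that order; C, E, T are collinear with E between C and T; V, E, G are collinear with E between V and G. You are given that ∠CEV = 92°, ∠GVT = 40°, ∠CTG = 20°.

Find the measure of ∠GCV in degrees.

1. ∠GET = 92°  [vertical angles at E]
2. ∠GCT = 40°  [same arc TG]
3. ∠CVG = 20°  [same arc CG]
4. ∠CEG = 88°  [linear pair at E on CT]
5. ∠CGV = 52°  [△CEG]
6. ∠GCV = 108°  [△CVG]

∠GCV = 108°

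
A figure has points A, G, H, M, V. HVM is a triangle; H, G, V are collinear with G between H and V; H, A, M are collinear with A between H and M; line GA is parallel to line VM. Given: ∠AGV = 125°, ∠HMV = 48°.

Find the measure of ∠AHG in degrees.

∠AHG = 77°

1. ∠AGH = 55°  [linear pair at G on HV]
2. ∠GAH = 48°  [GA∥VM, corresponding at A]
3. ∠AHG = 77°  [△HGA]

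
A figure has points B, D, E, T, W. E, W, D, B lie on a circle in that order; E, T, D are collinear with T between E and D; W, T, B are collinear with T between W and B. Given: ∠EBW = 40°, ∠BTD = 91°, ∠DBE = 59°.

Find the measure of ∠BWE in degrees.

1. ∠EDW = 40°  [same arc EW]
2. ∠ETW = 91°  [vertical angles at T]
3. ∠DWE = 121°  [cyclic EWDB, opposite ∠W+∠B]
4. ∠DEW = 19°  [△EWD]
5. ∠BWE = 70°  [△ETW]

∠BWE = 70°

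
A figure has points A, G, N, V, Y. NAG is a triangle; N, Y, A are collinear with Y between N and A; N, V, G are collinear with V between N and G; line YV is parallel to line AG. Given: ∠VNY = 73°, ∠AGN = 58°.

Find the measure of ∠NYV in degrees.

∠NYV = 49°

1. ∠ANG = 73°  [Y on NA, V on NG]
2. ∠GAN = 49°  [△NAG]
3. ∠NYV = 49°  [YV∥AG, corresponding at Y]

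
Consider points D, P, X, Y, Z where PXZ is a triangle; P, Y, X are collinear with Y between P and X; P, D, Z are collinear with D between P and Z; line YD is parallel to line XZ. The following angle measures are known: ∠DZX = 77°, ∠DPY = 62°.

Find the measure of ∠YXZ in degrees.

∠YXZ = 41°

1. ∠PZX = 77°  [D on ray ZP]
2. ∠XPZ = 62°  [Y on PX, D on PZ]
3. ∠PXZ = 41°  [△PXZ]
4. ∠YXZ = 41°  [Y on ray XP]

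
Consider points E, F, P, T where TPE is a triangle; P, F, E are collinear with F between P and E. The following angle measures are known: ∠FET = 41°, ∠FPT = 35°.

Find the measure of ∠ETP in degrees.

1. ∠PET = 41°  [F on ray EP]
2. ∠EPT = 35°  [F on ray PE]
3. ∠ETP = 104°  [△TPE]

∠ETP = 104°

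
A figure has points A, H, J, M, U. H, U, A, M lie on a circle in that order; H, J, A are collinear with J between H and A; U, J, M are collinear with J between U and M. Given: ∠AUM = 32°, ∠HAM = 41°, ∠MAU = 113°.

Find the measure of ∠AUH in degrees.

∠AUH = 73°

1. ∠AHM = 32°  [same arc AM]
2. ∠AMH = 107°  [△HAM]
3. ∠AUH = 73°  [cyclic HUAM, opposite ∠U+∠M]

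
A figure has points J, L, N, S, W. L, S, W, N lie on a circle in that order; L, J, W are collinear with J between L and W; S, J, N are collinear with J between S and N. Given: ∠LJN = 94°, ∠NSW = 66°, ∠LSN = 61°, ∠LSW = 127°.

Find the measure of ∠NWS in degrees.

1. ∠NJW = 86°  [linear pair at J on LW]
2. ∠LWN = 61°  [same arc LN]
3. ∠SNW = 33°  [△WJN]
4. ∠NWS = 81°  [△SWN]

∠NWS = 81°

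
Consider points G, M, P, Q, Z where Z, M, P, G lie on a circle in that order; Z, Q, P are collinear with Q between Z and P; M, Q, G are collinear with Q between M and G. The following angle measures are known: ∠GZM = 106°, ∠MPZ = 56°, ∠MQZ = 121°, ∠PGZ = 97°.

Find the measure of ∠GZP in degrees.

∠GZP = 65°

1. ∠MGZ = 56°  [same arc ZM]
2. ∠GQP = 121°  [vertical angles at Q]
3. ∠GQZ = 59°  [linear pair at Q on ZP]
4. ∠GZP = 65°  [△ZQG]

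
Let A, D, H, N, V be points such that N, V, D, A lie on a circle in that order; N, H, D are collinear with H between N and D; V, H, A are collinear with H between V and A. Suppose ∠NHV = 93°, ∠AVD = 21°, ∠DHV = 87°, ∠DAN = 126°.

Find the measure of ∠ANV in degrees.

1. ∠AND = 21°  [same arc DA]
2. ∠AHN = 87°  [vertical angles at H]
3. ∠ADN = 33°  [△NDA]
4. ∠NAV = 72°  [△NHA]
5. ∠AVN = 33°  [same arc NA]
6. ∠ANV = 75°  [△NVA]

∠ANV = 75°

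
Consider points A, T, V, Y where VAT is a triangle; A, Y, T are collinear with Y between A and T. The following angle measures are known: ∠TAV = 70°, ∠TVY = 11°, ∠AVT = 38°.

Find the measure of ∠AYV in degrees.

∠AYV = 83°

1. ∠ATV = 72°  [△VAT]
2. ∠VTY = 72°  [Y on ray TA]
3. ∠TYV = 97°  [△VYT]
4. ∠AYV = 83°  [linear pair at Y on AT]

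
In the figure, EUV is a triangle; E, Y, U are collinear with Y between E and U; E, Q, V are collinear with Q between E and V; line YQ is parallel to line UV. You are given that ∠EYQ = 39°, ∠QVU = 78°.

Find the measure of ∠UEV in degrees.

∠UEV = 63°

1. ∠EUV = 39°  [YQ∥UV, corresponding at Y]
2. ∠EVU = 78°  [Q on ray VE]
3. ∠UEV = 63°  [△EUV]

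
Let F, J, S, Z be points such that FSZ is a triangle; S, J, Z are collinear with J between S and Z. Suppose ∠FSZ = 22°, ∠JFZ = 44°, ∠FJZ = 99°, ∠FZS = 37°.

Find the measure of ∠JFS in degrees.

1. ∠FSJ = 22°  [J on ray SZ]
2. ∠FJS = 81°  [linear pair at J on SZ]
3. ∠JFS = 77°  [△FSJ]

∠JFS = 77°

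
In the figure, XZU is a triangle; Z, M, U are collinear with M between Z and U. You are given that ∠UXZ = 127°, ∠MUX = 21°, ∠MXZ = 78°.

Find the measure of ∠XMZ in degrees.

1. ∠XUZ = 21°  [M on ray UZ]
2. ∠UZX = 32°  [△XZU]
3. ∠MZX = 32°  [M on ray ZU]
4. ∠XMZ = 70°  [△XZM]

∠XMZ = 70°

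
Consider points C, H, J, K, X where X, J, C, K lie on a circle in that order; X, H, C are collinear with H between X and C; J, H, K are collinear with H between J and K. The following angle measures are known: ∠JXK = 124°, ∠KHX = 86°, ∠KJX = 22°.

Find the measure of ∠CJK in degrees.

∠CJK = 60°

1. ∠JKX = 34°  [△XJK]
2. ∠CHJ = 86°  [vertical angles at H]
3. ∠JCX = 34°  [same arc XJ]
4. ∠CJK = 60°  [△JHC]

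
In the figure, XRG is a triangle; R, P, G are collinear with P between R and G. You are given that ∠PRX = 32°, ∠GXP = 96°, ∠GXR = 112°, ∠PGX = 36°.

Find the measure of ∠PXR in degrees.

1. ∠GPX = 48°  [△XPG]
2. ∠RPX = 132°  [linear pair at P on RG]
3. ∠PXR = 16°  [△XRP]

∠PXR = 16°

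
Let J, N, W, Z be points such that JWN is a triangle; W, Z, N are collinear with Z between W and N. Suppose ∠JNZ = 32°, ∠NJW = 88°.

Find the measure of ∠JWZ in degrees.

∠JWZ = 60°

1. ∠JNW = 32°  [Z on ray NW]
2. ∠JWN = 60°  [△JWN]
3. ∠JWZ = 60°  [Z on ray WN]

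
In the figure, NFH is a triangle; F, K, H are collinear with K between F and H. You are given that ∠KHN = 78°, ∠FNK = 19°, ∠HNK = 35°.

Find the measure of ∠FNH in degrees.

1. ∠HKN = 67°  [△NKH]
2. ∠FHN = 78°  [K on ray HF]
3. ∠FKN = 113°  [linear pair at K on FH]
4. ∠KFN = 48°  [△NFK]
5. ∠HFN = 48°  [K on ray FH]
6. ∠FNH = 54°  [△NFH]

∠FNH = 54°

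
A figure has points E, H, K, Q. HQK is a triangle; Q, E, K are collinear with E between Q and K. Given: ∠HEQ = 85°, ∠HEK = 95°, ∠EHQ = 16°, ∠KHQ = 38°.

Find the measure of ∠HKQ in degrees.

∠HKQ = 63°

1. ∠EQH = 79°  [△HQE]
2. ∠HQK = 79°  [E on ray QK]
3. ∠HKQ = 63°  [△HQK]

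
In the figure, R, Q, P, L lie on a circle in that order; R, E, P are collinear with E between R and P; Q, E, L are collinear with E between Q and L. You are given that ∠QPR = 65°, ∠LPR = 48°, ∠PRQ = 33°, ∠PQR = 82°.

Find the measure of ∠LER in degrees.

1. ∠PLQ = 33°  [same arc QP]
2. ∠LEP = 99°  [△PEL]
3. ∠LER = 81°  [linear pair at E on RP]

∠LER = 81°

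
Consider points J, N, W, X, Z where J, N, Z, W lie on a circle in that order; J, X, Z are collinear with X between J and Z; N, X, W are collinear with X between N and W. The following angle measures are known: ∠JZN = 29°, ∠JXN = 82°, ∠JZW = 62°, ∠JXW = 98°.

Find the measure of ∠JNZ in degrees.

1. ∠JNW = 62°  [same arc JW]
2. ∠NJZ = 36°  [△JXN]
3. ∠JNZ = 115°  [△JNZ]

∠JNZ = 115°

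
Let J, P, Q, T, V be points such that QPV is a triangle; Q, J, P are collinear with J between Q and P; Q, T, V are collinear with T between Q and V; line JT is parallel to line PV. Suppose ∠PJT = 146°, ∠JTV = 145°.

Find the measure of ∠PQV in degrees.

∠PQV = 111°

1. ∠QJT = 34°  [linear pair at J on QP]
2. ∠JTQ = 35°  [linear pair at T on QV]
3. ∠JQT = 111°  [△QJT]
4. ∠PQV = 111°  [J on QP, T on QV]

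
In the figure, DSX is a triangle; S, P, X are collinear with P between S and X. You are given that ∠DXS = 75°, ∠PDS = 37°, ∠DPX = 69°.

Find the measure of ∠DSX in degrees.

∠DSX = 32°

1. ∠DPS = 111°  [linear pair at P on SX]
2. ∠DSP = 32°  [△DSP]
3. ∠DSX = 32°  [P on ray SX]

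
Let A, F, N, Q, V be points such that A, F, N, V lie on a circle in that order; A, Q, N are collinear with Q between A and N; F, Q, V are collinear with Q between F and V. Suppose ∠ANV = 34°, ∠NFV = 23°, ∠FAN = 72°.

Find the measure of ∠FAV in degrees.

1. ∠FVN = 72°  [same arc FN]
2. ∠FNV = 85°  [△FNV]
3. ∠FAV = 95°  [cyclic AFNV, opposite ∠A+∠N]

∠FAV = 95°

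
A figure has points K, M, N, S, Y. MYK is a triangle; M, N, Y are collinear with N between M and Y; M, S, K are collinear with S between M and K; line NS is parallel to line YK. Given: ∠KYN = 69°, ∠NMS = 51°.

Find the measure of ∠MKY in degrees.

∠MKY = 60°

1. ∠KYM = 69°  [N on ray YM]
2. ∠KMY = 51°  [N on MY, S on MK]
3. ∠MKY = 60°  [△MYK]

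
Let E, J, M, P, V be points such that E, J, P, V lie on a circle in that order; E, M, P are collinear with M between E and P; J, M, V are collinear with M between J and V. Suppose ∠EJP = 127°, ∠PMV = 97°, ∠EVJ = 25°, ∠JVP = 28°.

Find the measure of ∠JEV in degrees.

∠JEV = 100°

1. ∠EMJ = 97°  [vertical angles at M]
2. ∠JEP = 28°  [same arc JP]
3. ∠EJV = 55°  [△EMJ]
4. ∠JEV = 100°  [△EJV]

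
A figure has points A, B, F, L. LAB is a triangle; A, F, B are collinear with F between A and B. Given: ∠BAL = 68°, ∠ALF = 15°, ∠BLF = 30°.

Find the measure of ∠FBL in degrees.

1. ∠FAL = 68°  [F on ray AB]
2. ∠AFL = 97°  [△LAF]
3. ∠BFL = 83°  [linear pair at F on AB]
4. ∠FBL = 67°  [△LFB]

∠FBL = 67°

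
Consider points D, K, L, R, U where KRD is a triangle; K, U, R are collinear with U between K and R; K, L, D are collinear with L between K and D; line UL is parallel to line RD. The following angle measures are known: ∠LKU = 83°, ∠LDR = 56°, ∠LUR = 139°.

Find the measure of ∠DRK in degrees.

1. ∠DKR = 83°  [U on KR, L on KD]
2. ∠KDR = 56°  [L on ray DK]
3. ∠DRK = 41°  [△KRD]

∠DRK = 41°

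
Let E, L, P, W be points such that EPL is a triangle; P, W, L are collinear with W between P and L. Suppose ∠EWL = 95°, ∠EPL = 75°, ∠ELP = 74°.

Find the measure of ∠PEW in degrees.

1. ∠EWP = 85°  [linear pair at W on PL]
2. ∠EPW = 75°  [W on ray PL]
3. ∠PEW = 20°  [△EPW]

∠PEW = 20°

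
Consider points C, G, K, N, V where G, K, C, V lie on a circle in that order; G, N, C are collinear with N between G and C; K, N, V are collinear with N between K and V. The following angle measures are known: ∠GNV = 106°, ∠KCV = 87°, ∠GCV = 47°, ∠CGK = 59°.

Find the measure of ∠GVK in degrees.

1. ∠KGV = 93°  [cyclic GKCV, opposite ∠G+∠C]
2. ∠GKV = 47°  [same arc GV]
3. ∠GVK = 40°  [△GKV]

∠GVK = 40°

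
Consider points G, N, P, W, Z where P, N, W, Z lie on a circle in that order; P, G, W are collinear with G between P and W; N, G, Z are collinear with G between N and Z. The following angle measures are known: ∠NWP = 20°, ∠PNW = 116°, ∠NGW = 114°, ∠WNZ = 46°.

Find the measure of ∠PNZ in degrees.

1. ∠NPW = 44°  [△PNW]
2. ∠NGP = 66°  [linear pair at G on PW]
3. ∠PNZ = 70°  [△PGN]

∠PNZ = 70°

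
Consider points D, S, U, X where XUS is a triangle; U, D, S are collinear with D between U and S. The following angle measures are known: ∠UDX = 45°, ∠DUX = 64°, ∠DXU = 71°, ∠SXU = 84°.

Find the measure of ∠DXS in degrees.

1. ∠SDX = 135°  [linear pair at D on US]
2. ∠SUX = 64°  [D on ray US]
3. ∠USX = 32°  [△XUS]
4. ∠DSX = 32°  [D on ray SU]
5. ∠DXS = 13°  [△XDS]

∠DXS = 13°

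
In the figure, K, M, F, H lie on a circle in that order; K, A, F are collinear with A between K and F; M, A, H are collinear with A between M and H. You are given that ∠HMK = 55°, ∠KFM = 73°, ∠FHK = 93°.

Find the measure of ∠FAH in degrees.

1. ∠HFK = 55°  [same arc KH]
2. ∠KHM = 73°  [same arc KM]
3. ∠FKH = 32°  [△KFH]
4. ∠HAK = 75°  [△KAH]
5. ∠FAH = 105°  [linear pair at A on KF]

∠FAH = 105°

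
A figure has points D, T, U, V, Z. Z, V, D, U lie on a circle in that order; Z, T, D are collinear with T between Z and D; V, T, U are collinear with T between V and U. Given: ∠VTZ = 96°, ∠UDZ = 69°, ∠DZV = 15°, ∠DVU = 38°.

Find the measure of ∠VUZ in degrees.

1. ∠DTU = 96°  [vertical angles at T]
2. ∠DZU = 38°  [same arc DU]
3. ∠UTZ = 84°  [linear pair at T on ZD]
4. ∠VUZ = 58°  [△ZTU]

∠VUZ = 58°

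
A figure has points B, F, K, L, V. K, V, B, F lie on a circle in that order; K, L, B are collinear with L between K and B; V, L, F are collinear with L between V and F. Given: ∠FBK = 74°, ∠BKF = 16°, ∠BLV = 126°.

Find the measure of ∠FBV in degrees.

1. ∠FVK = 74°  [same arc KF]
2. ∠BVF = 16°  [same arc BF]
3. ∠KLV = 54°  [linear pair at L on KB]
4. ∠BKV = 52°  [△KLV]
5. ∠BFV = 52°  [same arc VB]
6. ∠FBV = 112°  [△VBF]

∠FBV = 112°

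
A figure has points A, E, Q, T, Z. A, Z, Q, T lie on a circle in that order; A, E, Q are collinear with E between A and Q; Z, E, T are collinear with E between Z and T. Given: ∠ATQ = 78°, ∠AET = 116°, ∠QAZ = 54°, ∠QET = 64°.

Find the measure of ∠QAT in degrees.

∠QAT = 40°

1. ∠QTZ = 54°  [same arc ZQ]
2. ∠AQT = 62°  [△QET]
3. ∠QAT = 40°  [△AQT]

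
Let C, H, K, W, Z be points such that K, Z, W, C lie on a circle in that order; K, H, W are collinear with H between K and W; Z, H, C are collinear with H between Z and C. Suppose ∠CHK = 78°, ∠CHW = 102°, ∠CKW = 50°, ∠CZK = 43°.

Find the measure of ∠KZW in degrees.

1. ∠WHZ = 78°  [vertical angles at H]
2. ∠KHZ = 102°  [vertical angles at H]
3. ∠CZW = 50°  [same arc WC]
4. ∠WKZ = 35°  [△KHZ]
5. ∠KWZ = 52°  [△ZHW]
6. ∠KZW = 93°  [△KZW]

∠KZW = 93°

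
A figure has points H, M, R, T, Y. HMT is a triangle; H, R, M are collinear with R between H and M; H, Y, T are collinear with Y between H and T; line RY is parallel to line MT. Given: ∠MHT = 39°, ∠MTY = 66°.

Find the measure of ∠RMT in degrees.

∠RMT = 75°

1. ∠HTM = 66°  [Y on ray TH]
2. ∠HMT = 75°  [△HMT]
3. ∠RMT = 75°  [R on ray MH]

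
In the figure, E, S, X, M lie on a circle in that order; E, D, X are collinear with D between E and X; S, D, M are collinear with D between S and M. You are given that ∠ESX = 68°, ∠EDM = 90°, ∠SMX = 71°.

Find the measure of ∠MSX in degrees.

1. ∠EMX = 112°  [cyclic ESXM, opposite ∠S+∠M]
2. ∠MDX = 90°  [linear pair at D on EX]
3. ∠EXM = 19°  [△XDM]
4. ∠MEX = 49°  [△EXM]
5. ∠MSX = 49°  [same arc XM]

∠MSX = 49°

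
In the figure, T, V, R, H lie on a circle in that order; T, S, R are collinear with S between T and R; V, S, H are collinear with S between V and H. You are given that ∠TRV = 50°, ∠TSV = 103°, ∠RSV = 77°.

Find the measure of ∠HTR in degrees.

1. ∠THV = 50°  [same arc TV]
2. ∠HST = 77°  [vertical angles at S]
3. ∠HTR = 53°  [△TSH]

∠HTR = 53°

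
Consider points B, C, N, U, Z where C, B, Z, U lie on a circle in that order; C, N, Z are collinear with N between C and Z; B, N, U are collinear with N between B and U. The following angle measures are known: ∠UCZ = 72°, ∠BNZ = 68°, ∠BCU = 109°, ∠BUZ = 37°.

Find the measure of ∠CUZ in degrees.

1. ∠UBZ = 72°  [same arc ZU]
2. ∠BZC = 40°  [△BNZ]
3. ∠BCZ = 37°  [same arc BZ]
4. ∠CBZ = 103°  [△CBZ]
5. ∠CUZ = 77°  [cyclic CBZU, opposite ∠B+∠U]

∠CUZ = 77°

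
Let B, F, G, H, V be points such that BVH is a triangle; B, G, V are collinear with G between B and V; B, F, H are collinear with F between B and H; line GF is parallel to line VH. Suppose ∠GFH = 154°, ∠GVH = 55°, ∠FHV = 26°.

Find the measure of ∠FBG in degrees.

∠FBG = 99°

1. ∠BVH = 55°  [G on ray VB]
2. ∠BHV = 26°  [F on ray HB]
3. ∠HBV = 99°  [△BVH]
4. ∠FBG = 99°  [G on BV, F on BH]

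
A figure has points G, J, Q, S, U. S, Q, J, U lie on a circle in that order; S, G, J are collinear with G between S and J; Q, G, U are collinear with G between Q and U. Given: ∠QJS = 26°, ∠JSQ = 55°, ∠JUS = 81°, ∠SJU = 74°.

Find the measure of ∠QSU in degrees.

1. ∠QUS = 26°  [same arc SQ]
2. ∠SQU = 74°  [same arc SU]
3. ∠QSU = 80°  [△SQU]

∠QSU = 80°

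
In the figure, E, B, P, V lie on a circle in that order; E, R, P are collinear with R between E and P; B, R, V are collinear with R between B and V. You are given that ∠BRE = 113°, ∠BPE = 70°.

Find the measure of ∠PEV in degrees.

1. ∠PRV = 113°  [vertical angles at R]
2. ∠BVE = 70°  [same arc EB]
3. ∠ERV = 67°  [linear pair at R on EP]
4. ∠PEV = 43°  [△ERV]

∠PEV = 43°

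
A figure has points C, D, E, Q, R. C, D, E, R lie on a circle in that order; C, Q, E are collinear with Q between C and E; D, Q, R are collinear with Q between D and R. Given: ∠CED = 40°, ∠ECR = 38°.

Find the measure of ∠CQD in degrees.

1. ∠EDR = 38°  [same arc ER]
2. ∠DQE = 102°  [△DQE]
3. ∠CQD = 78°  [linear pair at Q on CE]

∠CQD = 78°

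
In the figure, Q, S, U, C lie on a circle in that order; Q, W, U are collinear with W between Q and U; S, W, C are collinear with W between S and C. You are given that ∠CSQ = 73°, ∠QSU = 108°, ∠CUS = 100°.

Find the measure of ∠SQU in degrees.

∠SQU = 45°

1. ∠CQS = 80°  [cyclic QSUC, opposite ∠Q+∠U]
2. ∠QCS = 27°  [△QSC]
3. ∠QUS = 27°  [same arc QS]
4. ∠SQU = 45°  [△QSU]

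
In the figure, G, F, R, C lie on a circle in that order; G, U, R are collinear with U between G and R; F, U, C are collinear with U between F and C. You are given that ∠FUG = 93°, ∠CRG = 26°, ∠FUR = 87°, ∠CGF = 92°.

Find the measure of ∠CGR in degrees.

1. ∠CFG = 26°  [same arc GC]
2. ∠CUG = 87°  [vertical angles at U]
3. ∠FCG = 62°  [△GFC]
4. ∠CGR = 31°  [△GUC]

∠CGR = 31°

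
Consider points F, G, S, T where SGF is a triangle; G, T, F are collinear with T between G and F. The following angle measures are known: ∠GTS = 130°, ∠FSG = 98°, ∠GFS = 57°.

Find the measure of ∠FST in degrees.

1. ∠FTS = 50°  [linear pair at T on GF]
2. ∠SFT = 57°  [T on ray FG]
3. ∠FST = 73°  [△STF]

∠FST = 73°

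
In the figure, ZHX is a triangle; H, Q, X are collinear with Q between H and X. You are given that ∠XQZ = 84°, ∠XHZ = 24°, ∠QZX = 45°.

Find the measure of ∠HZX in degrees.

∠HZX = 105°

1. ∠QXZ = 51°  [△ZQX]
2. ∠HXZ = 51°  [Q on ray XH]
3. ∠HZX = 105°  [△ZHX]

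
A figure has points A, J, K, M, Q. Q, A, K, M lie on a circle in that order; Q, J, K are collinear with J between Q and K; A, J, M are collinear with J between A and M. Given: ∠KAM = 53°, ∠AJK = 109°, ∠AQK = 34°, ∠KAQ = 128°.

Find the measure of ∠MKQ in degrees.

∠MKQ = 75°

1. ∠KQM = 53°  [same arc KM]
2. ∠KMQ = 52°  [cyclic QAKM, opposite ∠A+∠M]
3. ∠MKQ = 75°  [△QKM]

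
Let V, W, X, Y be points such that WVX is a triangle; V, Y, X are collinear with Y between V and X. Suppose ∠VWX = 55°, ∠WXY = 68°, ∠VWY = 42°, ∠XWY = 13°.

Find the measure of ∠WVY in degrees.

1. ∠WYX = 99°  [△WYX]
2. ∠VYW = 81°  [linear pair at Y on VX]
3. ∠WVY = 57°  [△WVY]

∠WVY = 57°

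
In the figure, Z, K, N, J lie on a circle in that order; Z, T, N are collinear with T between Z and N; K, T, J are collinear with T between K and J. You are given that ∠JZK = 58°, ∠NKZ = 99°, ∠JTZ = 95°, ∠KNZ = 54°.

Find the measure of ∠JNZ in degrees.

∠JNZ = 68°

1. ∠JNK = 122°  [cyclic ZKNJ, opposite ∠Z+∠N]
2. ∠KTN = 95°  [vertical angles at T]
3. ∠JTN = 85°  [linear pair at T on ZN]
4. ∠JKN = 31°  [△KTN]
5. ∠KJN = 27°  [△KNJ]
6. ∠JNZ = 68°  [△NTJ]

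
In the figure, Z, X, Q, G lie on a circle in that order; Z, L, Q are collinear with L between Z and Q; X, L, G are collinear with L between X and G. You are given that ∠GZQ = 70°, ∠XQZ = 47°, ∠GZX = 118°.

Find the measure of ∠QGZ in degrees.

1. ∠XGZ = 47°  [same arc ZX]
2. ∠GXZ = 15°  [△ZXG]
3. ∠GQZ = 15°  [same arc ZG]
4. ∠QGZ = 95°  [△ZQG]

∠QGZ = 95°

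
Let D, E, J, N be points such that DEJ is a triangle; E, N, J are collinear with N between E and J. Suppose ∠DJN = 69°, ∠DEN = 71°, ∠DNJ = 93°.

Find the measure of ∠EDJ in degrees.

∠EDJ = 40°

1. ∠DJE = 69°  [N on ray JE]
2. ∠DEJ = 71°  [N on ray EJ]
3. ∠EDJ = 40°  [△DEJ]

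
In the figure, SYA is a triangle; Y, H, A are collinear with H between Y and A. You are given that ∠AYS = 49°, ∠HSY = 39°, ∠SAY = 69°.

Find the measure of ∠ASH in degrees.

1. ∠HYS = 49°  [H on ray YA]
2. ∠SHY = 92°  [△SYH]
3. ∠HAS = 69°  [H on ray AY]
4. ∠AHS = 88°  [linear pair at H on YA]
5. ∠ASH = 23°  [△SHA]

∠ASH = 23°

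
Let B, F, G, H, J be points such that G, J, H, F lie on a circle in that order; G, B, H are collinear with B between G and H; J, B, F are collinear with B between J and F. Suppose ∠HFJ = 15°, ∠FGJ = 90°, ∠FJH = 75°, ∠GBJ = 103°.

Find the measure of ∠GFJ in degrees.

1. ∠HGJ = 15°  [same arc JH]
2. ∠FJG = 62°  [△GBJ]
3. ∠GFJ = 28°  [△GJF]

∠GFJ = 28°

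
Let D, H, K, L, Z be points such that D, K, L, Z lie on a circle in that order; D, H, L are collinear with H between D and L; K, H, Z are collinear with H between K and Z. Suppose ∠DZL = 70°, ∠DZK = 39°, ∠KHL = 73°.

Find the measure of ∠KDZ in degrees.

1. ∠DKL = 110°  [cyclic DKLZ, opposite ∠K+∠Z]
2. ∠DLK = 39°  [same arc DK]
3. ∠DHK = 107°  [linear pair at H on DL]
4. ∠KDL = 31°  [△DKL]
5. ∠DKZ = 42°  [△DHK]
6. ∠KDZ = 99°  [△DKZ]

∠KDZ = 99°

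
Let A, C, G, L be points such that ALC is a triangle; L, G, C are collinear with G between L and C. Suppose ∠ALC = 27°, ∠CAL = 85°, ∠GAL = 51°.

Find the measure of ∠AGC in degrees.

1. ∠ALG = 27°  [G on ray LC]
2. ∠AGL = 102°  [△ALG]
3. ∠AGC = 78°  [linear pair at G on LC]

∠AGC = 78°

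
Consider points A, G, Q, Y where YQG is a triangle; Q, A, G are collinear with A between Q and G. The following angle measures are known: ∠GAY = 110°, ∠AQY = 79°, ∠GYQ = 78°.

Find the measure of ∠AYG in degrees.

1. ∠GQY = 79°  [A on ray QG]
2. ∠QGY = 23°  [△YQG]
3. ∠AGY = 23°  [A on ray GQ]
4. ∠AYG = 47°  [△YAG]

∠AYG = 47°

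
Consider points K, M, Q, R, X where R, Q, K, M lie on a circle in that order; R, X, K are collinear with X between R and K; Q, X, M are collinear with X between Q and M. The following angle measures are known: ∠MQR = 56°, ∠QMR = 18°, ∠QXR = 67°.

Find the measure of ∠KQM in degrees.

∠KQM = 49°

1. ∠QKR = 18°  [same arc RQ]
2. ∠KXQ = 113°  [linear pair at X on RK]
3. ∠KQM = 49°  [△QXK]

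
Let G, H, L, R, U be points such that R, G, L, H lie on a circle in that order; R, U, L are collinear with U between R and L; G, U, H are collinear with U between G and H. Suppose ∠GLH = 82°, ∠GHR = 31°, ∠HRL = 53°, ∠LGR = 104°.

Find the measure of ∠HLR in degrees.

1. ∠GRH = 98°  [cyclic RGLH, opposite ∠R+∠L]
2. ∠HGR = 51°  [△RGH]
3. ∠HLR = 51°  [same arc RH]

∠HLR = 51°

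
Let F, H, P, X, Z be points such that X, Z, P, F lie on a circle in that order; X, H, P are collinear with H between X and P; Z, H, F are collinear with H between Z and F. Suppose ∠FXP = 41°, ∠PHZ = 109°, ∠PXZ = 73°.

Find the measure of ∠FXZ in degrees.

1. ∠FHX = 109°  [vertical angles at H]
2. ∠XHZ = 71°  [linear pair at H on XP]
3. ∠FZX = 36°  [△XHZ]
4. ∠XFZ = 30°  [△XHF]
5. ∠FXZ = 114°  [△XZF]

∠FXZ = 114°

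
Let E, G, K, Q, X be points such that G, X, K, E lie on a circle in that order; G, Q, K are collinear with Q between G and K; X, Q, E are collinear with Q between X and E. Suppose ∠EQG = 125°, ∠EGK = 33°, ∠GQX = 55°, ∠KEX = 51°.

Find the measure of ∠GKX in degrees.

∠GKX = 22°

1. ∠KQX = 125°  [vertical angles at Q]
2. ∠EXK = 33°  [same arc KE]
3. ∠GKX = 22°  [△XQK]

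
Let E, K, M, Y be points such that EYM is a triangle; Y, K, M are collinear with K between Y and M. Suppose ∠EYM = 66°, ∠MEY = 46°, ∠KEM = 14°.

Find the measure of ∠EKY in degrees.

∠EKY = 82°

1. ∠EMY = 68°  [△EYM]
2. ∠EMK = 68°  [K on ray MY]
3. ∠EKM = 98°  [△EKM]
4. ∠EKY = 82°  [linear pair at K on YM]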